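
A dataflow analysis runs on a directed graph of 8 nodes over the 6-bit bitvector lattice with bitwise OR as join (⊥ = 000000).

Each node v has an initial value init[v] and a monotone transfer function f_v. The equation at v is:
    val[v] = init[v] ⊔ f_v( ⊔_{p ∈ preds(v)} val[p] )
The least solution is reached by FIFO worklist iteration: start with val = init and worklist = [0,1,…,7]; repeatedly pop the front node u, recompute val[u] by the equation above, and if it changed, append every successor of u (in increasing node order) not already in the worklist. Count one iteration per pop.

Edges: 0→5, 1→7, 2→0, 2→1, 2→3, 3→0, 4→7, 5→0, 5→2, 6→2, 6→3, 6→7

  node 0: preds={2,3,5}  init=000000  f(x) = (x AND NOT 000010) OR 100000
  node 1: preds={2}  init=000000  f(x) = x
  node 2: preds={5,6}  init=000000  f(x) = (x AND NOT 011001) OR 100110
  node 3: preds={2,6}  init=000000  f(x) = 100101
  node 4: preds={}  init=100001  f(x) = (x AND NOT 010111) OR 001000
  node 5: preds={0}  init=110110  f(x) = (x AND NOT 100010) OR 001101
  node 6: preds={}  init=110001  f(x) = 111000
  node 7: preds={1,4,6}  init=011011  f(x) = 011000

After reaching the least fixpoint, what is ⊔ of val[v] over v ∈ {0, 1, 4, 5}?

111111

Worklist (14 pops):
  #1 pop 0: in=110110 → 110100 (was 000000); enqueue []
  #2 pop 1: in=000000 → 000000 (no change)
  #3 pop 2: in=110111 → 100110 (was 000000); enqueue [0,1]
  #4 pop 3: in=110111 → 100101 (was 000000); enqueue []
  #5 pop 4: in=000000 → 101001 (was 100001); enqueue []
  #6 pop 5: in=110100 → 111111 (was 110110); enqueue [2]
  #7 pop 6: in=000000 → 111001 (was 110001); enqueue [3]
  #8 pop 7: in=111001 → 011011 (no change)
  #9 pop 0: in=111111 → 111101 (was 110100); enqueue [5]
  #10 pop 1: in=100110 → 100110 (was 000000); enqueue [7]
  #11 pop 2: in=111111 → 100110 (no change)
  #12 pop 3: in=111111 → 100101 (no change)
  #13 pop 5: in=111101 → 111111 (no change)
  #14 pop 7: in=111111 → 011011 (no change)

Fixpoint:
  val[0] = 111101
  val[1] = 100110
  val[2] = 100110
  val[3] = 100101
  val[4] = 101001
  val[5] = 111111
  val[6] = 111001
  val[7] = 011011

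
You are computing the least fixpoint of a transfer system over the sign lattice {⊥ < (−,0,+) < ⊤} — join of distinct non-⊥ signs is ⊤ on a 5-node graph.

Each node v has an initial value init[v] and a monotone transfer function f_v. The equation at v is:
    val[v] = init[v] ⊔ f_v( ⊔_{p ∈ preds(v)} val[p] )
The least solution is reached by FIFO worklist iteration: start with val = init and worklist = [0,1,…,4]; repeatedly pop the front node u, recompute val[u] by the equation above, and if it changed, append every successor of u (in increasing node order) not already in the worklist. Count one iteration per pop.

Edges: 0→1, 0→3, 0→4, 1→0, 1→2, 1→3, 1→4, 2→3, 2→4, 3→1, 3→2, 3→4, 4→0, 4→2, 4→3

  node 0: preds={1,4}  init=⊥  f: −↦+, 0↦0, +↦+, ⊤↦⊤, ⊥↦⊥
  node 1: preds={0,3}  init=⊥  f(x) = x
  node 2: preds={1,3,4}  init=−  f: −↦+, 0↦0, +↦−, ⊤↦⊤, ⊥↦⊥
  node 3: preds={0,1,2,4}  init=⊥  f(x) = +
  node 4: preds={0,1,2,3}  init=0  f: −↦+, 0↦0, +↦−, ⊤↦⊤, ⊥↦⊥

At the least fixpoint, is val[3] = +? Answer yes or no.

Trace (11 dequeues):
  [1] u=0 | in 0 | out 0 | prev ⊥ | push {}
  [2] u=1 | in 0 | out 0 | prev ⊥ | push {0}
  [3] u=2 | in 0 | out ⊤ | prev − | push {}
  [4] u=3 | in ⊤ | out + | prev ⊥ | push {1,2}
  [5] u=4 | in ⊤ | out ⊤ | prev 0 | push {3}
  [6] u=0 | in ⊤ | out ⊤ | prev 0 | push {4}
  [7] u=1 | in ⊤ | out ⊤ | prev 0 | push {0}
  [8] u=2 | in ⊤ | out ⊤ | ==
  [9] u=3 | in ⊤ | out + | ==
  [10] u=4 | in ⊤ | out ⊤ | ==
  [11] u=0 | in ⊤ | out ⊤ | ==

Converged values:
  [0] ⊤
  [1] ⊤
  [2] ⊤
  [3] +
  [4] ⊤

yes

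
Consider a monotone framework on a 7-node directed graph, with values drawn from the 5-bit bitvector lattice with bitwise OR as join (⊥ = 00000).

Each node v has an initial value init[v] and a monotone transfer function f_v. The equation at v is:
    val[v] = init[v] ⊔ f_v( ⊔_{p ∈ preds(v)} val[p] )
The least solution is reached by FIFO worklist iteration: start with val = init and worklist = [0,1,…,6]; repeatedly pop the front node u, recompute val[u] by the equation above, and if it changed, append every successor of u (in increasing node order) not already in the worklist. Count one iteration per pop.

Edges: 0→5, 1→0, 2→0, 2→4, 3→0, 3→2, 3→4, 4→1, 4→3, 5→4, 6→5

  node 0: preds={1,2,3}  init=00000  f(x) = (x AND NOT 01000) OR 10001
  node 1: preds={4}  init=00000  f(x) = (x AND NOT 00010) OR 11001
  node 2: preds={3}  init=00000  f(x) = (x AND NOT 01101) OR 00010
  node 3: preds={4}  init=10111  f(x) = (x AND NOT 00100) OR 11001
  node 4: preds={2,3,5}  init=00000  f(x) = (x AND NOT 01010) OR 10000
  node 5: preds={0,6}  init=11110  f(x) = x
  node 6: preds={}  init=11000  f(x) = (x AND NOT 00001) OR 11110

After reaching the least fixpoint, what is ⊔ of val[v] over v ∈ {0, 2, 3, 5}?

11111

Worklist (14 pops):
  #1 pop 0: in=10111 → 10111 (was 00000); enqueue []
  #2 pop 1: in=00000 → 11001 (was 00000); enqueue [0]
  #3 pop 2: in=10111 → 10010 (was 00000); enqueue []
  #4 pop 3: in=00000 → 11111 (was 10111); enqueue [2]
  #5 pop 4: in=11111 → 10101 (was 00000); enqueue [1,3]
  #6 pop 5: in=11111 → 11111 (was 11110); enqueue [4]
  #7 pop 6: in=00000 → 11110 (was 11000); enqueue [5]
  #8 pop 0: in=11111 → 10111 (no change)
  #9 pop 2: in=11111 → 10010 (no change)
  #10 pop 1: in=10101 → 11101 (was 11001); enqueue [0]
  #11 pop 3: in=10101 → 11111 (no change)
  #12 pop 4: in=11111 → 10101 (no change)
  #13 pop 5: in=11111 → 11111 (no change)
  #14 pop 0: in=11111 → 10111 (no change)

Fixpoint:
  val[0] = 10111
  val[1] = 11101
  val[2] = 10010
  val[3] = 11111
  val[4] = 10101
  val[5] = 11111
  val[6] = 11110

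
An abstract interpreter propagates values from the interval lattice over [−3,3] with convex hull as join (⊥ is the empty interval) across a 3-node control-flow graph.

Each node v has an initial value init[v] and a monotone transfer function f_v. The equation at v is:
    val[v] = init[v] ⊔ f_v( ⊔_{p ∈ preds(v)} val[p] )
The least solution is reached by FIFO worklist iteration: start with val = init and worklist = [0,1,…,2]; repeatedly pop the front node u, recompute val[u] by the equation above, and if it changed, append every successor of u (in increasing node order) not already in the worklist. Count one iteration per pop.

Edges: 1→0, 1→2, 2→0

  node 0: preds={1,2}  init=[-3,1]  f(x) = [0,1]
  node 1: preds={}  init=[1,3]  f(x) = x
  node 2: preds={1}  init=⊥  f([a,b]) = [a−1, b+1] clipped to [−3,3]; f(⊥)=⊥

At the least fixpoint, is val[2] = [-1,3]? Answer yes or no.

Trace (4 dequeues):
  [1] u=0 | in [1,3] | out [-3,1] | ==
  [2] u=1 | in ⊥ | out [1,3] | ==
  [3] u=2 | in [1,3] | out [0,3] | prev ⊥ | push {0}
  [4] u=0 | in [0,3] | out [-3,1] | ==

Converged values:
  [0] [-3,1]
  [1] [1,3]
  [2] [0,3]

no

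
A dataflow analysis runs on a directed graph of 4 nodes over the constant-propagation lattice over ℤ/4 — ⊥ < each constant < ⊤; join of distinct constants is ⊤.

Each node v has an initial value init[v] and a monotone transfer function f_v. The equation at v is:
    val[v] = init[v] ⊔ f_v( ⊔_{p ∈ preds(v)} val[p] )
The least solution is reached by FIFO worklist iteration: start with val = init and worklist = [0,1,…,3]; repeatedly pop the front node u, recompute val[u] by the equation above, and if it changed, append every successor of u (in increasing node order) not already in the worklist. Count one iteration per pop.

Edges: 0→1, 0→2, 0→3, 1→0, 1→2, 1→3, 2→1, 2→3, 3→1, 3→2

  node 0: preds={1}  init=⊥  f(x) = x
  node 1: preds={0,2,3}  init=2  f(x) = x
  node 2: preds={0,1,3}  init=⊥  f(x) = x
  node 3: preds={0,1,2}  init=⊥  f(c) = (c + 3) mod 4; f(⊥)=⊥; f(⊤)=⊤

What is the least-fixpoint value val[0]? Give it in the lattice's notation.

Iteration log — 10 steps:
  step 1. node 0  ⊔preds=2  new=2  old=⊥  +wl: 
  step 2. node 1  ⊔preds=2  new=2  stable
  step 3. node 2  ⊔preds=2  new=2  old=⊥  +wl: 1
  step 4. node 3  ⊔preds=2  new=1  old=⊥  +wl: 2
  step 5. node 1  ⊔preds=⊤  new=⊤  old=2  +wl: 0,3
  step 6. node 2  ⊔preds=⊤  new=⊤  old=2  +wl: 1
  step 7. node 0  ⊔preds=⊤  new=⊤  old=2  +wl: 2
  step 8. node 3  ⊔preds=⊤  new=⊤  old=1  +wl: 
  step 9. node 1  ⊔preds=⊤  new=⊤  stable
  step 10. node 2  ⊔preds=⊤  new=⊤  stable

Least fixpoint reached:
  node 0: ⊤
  node 1: ⊤
  node 2: ⊤
  node 3: ⊤

⊤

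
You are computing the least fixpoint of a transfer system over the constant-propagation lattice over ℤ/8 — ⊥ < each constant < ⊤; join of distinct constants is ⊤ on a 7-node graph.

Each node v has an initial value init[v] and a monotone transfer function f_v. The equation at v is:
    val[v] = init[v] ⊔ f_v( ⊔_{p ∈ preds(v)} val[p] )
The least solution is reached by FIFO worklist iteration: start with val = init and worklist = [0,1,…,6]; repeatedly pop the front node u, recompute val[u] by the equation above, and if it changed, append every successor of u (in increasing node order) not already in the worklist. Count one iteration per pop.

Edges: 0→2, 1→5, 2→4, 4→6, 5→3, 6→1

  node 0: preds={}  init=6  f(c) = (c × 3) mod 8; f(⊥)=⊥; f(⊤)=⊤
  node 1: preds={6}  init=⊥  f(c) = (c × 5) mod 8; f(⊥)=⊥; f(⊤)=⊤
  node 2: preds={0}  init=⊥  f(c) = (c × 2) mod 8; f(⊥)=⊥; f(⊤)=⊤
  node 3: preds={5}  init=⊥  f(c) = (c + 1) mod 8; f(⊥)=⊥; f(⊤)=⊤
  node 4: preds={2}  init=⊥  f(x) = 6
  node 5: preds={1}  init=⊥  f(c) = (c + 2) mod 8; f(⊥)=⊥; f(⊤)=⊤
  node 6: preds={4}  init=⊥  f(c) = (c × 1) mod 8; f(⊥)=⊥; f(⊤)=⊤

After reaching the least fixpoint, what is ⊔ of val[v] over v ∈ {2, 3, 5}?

Trace (10 dequeues):
  [1] u=0 | in ⊥ | out 6 | ==
  [2] u=1 | in ⊥ | out ⊥ | ==
  [3] u=2 | in 6 | out 4 | prev ⊥ | push {}
  [4] u=3 | in ⊥ | out ⊥ | ==
  [5] u=4 | in 4 | out 6 | prev ⊥ | push {}
  [6] u=5 | in ⊥ | out ⊥ | ==
  [7] u=6 | in 6 | out 6 | prev ⊥ | push {1}
  [8] u=1 | in 6 | out 6 | prev ⊥ | push {5}
  [9] u=5 | in 6 | out 0 | prev ⊥ | push {3}
  [10] u=3 | in 0 | out 1 | prev ⊥ | push {}

Converged values:
  [0] 6
  [1] 6
  [2] 4
  [3] 1
  [4] 6
  [5] 0
  [6] 6

⊤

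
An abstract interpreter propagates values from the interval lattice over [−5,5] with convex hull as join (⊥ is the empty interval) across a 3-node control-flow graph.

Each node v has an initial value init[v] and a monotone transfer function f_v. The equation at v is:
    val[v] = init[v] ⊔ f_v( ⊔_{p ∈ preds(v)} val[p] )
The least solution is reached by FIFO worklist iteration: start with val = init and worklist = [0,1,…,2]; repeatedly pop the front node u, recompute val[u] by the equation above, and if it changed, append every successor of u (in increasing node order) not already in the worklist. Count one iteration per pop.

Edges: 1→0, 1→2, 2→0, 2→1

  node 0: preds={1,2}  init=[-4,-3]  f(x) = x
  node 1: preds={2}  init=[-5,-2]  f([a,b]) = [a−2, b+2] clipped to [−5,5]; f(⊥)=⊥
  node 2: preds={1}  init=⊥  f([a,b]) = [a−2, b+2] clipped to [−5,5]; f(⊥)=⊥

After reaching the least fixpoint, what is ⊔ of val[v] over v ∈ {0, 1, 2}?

Worklist (13 pops):
  #1 pop 0: in=[-5,-2] → [-5,-2] (was [-4,-3]); enqueue []
  #2 pop 1: in=⊥ → [-5,-2] (no change)
  #3 pop 2: in=[-5,-2] → [-5,0] (was ⊥); enqueue [0,1]
  #4 pop 0: in=[-5,0] → [-5,0] (was [-5,-2]); enqueue []
  #5 pop 1: in=[-5,0] → [-5,2] (was [-5,-2]); enqueue [0,2]
  #6 pop 0: in=[-5,2] → [-5,2] (was [-5,0]); enqueue []
  #7 pop 2: in=[-5,2] → [-5,4] (was [-5,0]); enqueue [0,1]
  #8 pop 0: in=[-5,4] → [-5,4] (was [-5,2]); enqueue []
  #9 pop 1: in=[-5,4] → [-5,5] (was [-5,2]); enqueue [0,2]
  #10 pop 0: in=[-5,5] → [-5,5] (was [-5,4]); enqueue []
  #11 pop 2: in=[-5,5] → [-5,5] (was [-5,4]); enqueue [0,1]
  #12 pop 0: in=[-5,5] → [-5,5] (no change)
  #13 pop 1: in=[-5,5] → [-5,5] (no change)

Fixpoint:
  val[0] = [-5,5]
  val[1] = [-5,5]
  val[2] = [-5,5]

[-5,5]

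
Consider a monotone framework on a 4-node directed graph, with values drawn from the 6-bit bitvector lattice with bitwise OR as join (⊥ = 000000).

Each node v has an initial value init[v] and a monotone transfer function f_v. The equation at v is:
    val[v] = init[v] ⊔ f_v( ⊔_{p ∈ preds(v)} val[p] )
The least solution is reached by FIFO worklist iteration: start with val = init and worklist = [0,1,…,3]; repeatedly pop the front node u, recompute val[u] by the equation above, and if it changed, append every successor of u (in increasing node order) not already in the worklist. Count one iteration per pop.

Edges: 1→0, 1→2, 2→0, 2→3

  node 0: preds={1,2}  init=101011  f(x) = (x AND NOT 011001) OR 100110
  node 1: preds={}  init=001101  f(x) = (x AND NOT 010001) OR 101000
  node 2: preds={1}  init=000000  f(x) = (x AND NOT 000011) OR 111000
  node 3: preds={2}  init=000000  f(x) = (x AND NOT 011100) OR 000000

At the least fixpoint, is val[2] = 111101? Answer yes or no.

no

Worklist (5 pops):
  #1 pop 0: in=001101 → 101111 (was 101011); enqueue []
  #2 pop 1: in=000000 → 101101 (was 001101); enqueue [0]
  #3 pop 2: in=101101 → 111100 (was 000000); enqueue []
  #4 pop 3: in=111100 → 100000 (was 000000); enqueue []
  #5 pop 0: in=111101 → 101111 (no change)

Fixpoint:
  val[0] = 101111
  val[1] = 101101
  val[2] = 111100
  val[3] = 100000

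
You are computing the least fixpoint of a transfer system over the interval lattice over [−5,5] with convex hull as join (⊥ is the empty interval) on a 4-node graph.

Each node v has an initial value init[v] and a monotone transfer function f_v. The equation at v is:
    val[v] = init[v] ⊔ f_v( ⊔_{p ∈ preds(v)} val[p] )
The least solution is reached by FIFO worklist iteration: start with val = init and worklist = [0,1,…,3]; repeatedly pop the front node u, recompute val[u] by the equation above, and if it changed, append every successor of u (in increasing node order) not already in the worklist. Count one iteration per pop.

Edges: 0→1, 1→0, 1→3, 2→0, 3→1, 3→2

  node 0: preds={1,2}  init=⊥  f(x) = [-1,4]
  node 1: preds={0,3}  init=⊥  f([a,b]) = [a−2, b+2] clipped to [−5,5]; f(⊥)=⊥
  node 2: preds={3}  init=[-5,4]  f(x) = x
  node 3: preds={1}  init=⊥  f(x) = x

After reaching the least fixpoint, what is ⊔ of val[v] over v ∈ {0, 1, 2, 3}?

[-5,5]

Trace (11 dequeues):
  [1] u=0 | in [-5,4] | out [-1,4] | prev ⊥ | push {}
  [2] u=1 | in [-1,4] | out [-3,5] | prev ⊥ | push {0}
  [3] u=2 | in ⊥ | out [-5,4] | ==
  [4] u=3 | in [-3,5] | out [-3,5] | prev ⊥ | push {1,2}
  [5] u=0 | in [-5,5] | out [-1,4] | ==
  [6] u=1 | in [-3,5] | out [-5,5] | prev [-3,5] | push {0,3}
  [7] u=2 | in [-3,5] | out [-5,5] | prev [-5,4] | push {}
  [8] u=0 | in [-5,5] | out [-1,4] | ==
  [9] u=3 | in [-5,5] | out [-5,5] | prev [-3,5] | push {1,2}
  [10] u=1 | in [-5,5] | out [-5,5] | ==
  [11] u=2 | in [-5,5] | out [-5,5] | ==

Converged values:
  [0] [-1,4]
  [1] [-5,5]
  [2] [-5,5]
  [3] [-5,5]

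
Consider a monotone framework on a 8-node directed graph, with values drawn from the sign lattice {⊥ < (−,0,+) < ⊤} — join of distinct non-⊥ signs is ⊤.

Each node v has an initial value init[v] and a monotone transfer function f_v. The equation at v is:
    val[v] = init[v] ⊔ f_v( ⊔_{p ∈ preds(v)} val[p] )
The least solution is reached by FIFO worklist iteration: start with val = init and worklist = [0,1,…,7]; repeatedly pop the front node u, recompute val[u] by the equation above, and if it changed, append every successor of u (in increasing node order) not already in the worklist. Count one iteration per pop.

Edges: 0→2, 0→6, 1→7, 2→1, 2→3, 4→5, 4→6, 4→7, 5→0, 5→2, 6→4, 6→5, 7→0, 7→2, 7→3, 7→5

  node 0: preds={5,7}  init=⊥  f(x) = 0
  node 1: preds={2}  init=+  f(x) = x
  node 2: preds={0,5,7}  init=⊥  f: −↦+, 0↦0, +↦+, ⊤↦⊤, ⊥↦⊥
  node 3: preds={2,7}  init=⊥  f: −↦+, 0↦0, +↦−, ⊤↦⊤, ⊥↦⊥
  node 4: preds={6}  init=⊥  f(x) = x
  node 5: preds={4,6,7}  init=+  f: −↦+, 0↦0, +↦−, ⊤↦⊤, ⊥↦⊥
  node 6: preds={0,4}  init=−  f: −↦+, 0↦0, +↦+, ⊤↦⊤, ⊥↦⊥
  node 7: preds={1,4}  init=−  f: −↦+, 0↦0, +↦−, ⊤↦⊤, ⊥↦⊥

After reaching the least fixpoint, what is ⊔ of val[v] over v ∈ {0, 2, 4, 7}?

⊤

Worklist (16 pops):
  #1 pop 0: in=⊤ → 0 (was ⊥); enqueue []
  #2 pop 1: in=⊥ → + (no change)
  #3 pop 2: in=⊤ → ⊤ (was ⊥); enqueue [1]
  #4 pop 3: in=⊤ → ⊤ (was ⊥); enqueue []
  #5 pop 4: in=− → − (was ⊥); enqueue []
  #6 pop 5: in=− → + (no change)
  #7 pop 6: in=⊤ → ⊤ (was −); enqueue [4,5]
  #8 pop 7: in=⊤ → ⊤ (was −); enqueue [0,2,3]
  #9 pop 1: in=⊤ → ⊤ (was +); enqueue [7]
  #10 pop 4: in=⊤ → ⊤ (was −); enqueue [6]
  #11 pop 5: in=⊤ → ⊤ (was +); enqueue []
  #12 pop 0: in=⊤ → 0 (no change)
  #13 pop 2: in=⊤ → ⊤ (no change)
  #14 pop 3: in=⊤ → ⊤ (no change)
  #15 pop 7: in=⊤ → ⊤ (no change)
  #16 pop 6: in=⊤ → ⊤ (no change)

Fixpoint:
  val[0] = 0
  val[1] = ⊤
  val[2] = ⊤
  val[3] = ⊤
  val[4] = ⊤
  val[5] = ⊤
  val[6] = ⊤
  val[7] = ⊤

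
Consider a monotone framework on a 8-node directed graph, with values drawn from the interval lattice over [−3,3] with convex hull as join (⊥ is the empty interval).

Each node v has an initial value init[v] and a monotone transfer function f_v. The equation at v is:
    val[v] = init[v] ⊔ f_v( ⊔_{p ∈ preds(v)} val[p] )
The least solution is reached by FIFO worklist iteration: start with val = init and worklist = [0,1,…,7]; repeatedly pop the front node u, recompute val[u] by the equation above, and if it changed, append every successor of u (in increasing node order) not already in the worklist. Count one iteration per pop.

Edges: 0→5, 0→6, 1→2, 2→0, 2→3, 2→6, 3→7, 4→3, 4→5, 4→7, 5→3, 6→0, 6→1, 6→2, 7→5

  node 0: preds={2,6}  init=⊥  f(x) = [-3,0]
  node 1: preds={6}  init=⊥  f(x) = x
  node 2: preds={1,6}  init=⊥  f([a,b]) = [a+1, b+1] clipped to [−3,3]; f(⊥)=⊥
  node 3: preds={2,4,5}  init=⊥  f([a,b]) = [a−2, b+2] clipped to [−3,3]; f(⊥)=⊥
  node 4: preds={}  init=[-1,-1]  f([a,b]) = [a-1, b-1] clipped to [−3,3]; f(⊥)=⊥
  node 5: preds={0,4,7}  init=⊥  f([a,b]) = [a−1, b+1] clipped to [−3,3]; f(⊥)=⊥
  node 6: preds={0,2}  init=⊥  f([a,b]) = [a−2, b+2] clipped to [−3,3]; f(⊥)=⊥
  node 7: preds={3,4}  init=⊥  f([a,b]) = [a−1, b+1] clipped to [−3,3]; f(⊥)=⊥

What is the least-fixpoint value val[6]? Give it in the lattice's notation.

[-3,3]

Worklist (21 pops):
  #1 pop 0: in=⊥ → [-3,0] (was ⊥); enqueue []
  #2 pop 1: in=⊥ → ⊥ (no change)
  #3 pop 2: in=⊥ → ⊥ (no change)
  #4 pop 3: in=[-1,-1] → [-3,1] (was ⊥); enqueue []
  #5 pop 4: in=⊥ → [-1,-1] (no change)
  #6 pop 5: in=[-3,0] → [-3,1] (was ⊥); enqueue [3]
  #7 pop 6: in=[-3,0] → [-3,2] (was ⊥); enqueue [0,1,2]
  #8 pop 7: in=[-3,1] → [-3,2] (was ⊥); enqueue [5]
  #9 pop 3: in=[-3,1] → [-3,3] (was [-3,1]); enqueue [7]
  #10 pop 0: in=[-3,2] → [-3,0] (no change)
  #11 pop 1: in=[-3,2] → [-3,2] (was ⊥); enqueue []
  #12 pop 2: in=[-3,2] → [-2,3] (was ⊥); enqueue [0,3,6]
  #13 pop 5: in=[-3,2] → [-3,3] (was [-3,1]); enqueue []
  #14 pop 7: in=[-3,3] → [-3,3] (was [-3,2]); enqueue [5]
  #15 pop 0: in=[-3,3] → [-3,0] (no change)
  #16 pop 3: in=[-3,3] → [-3,3] (no change)
  #17 pop 6: in=[-3,3] → [-3,3] (was [-3,2]); enqueue [0,1,2]
  #18 pop 5: in=[-3,3] → [-3,3] (no change)
  #19 pop 0: in=[-3,3] → [-3,0] (no change)
  #20 pop 1: in=[-3,3] → [-3,3] (was [-3,2]); enqueue []
  #21 pop 2: in=[-3,3] → [-2,3] (no change)

Fixpoint:
  val[0] = [-3,0]
  val[1] = [-3,3]
  val[2] = [-2,3]
  val[3] = [-3,3]
  val[4] = [-1,-1]
  val[5] = [-3,3]
  val[6] = [-3,3]
  val[7] = [-3,3]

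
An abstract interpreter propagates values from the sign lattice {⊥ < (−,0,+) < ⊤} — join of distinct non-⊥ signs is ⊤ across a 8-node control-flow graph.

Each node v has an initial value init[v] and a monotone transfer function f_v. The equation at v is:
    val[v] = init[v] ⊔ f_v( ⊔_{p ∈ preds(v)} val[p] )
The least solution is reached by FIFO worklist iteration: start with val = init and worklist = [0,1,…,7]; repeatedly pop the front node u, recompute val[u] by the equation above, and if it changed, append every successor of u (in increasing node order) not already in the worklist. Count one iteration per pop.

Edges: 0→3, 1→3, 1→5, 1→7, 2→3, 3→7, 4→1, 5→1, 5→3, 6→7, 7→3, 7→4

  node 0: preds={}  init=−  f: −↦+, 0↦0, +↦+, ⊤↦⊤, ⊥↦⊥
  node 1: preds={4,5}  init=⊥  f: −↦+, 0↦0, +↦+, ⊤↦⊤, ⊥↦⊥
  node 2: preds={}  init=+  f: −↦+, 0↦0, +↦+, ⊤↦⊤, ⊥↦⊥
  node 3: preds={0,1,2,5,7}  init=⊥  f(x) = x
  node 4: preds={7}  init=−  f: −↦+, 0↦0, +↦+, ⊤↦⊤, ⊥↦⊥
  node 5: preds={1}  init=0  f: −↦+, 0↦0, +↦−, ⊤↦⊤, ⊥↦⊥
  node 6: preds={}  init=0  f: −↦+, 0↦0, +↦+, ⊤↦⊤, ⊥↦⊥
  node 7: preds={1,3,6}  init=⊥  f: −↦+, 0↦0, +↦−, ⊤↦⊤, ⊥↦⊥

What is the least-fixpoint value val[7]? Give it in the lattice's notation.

⊤

Worklist (12 pops):
  #1 pop 0: in=⊥ → − (no change)
  #2 pop 1: in=⊤ → ⊤ (was ⊥); enqueue []
  #3 pop 2: in=⊥ → + (no change)
  #4 pop 3: in=⊤ → ⊤ (was ⊥); enqueue []
  #5 pop 4: in=⊥ → − (no change)
  #6 pop 5: in=⊤ → ⊤ (was 0); enqueue [1,3]
  #7 pop 6: in=⊥ → 0 (no change)
  #8 pop 7: in=⊤ → ⊤ (was ⊥); enqueue [4]
  #9 pop 1: in=⊤ → ⊤ (no change)
  #10 pop 3: in=⊤ → ⊤ (no change)
  #11 pop 4: in=⊤ → ⊤ (was −); enqueue [1]
  #12 pop 1: in=⊤ → ⊤ (no change)

Fixpoint:
  val[0] = −
  val[1] = ⊤
  val[2] = +
  val[3] = ⊤
  val[4] = ⊤
  val[5] = ⊤
  val[6] = 0
  val[7] = ⊤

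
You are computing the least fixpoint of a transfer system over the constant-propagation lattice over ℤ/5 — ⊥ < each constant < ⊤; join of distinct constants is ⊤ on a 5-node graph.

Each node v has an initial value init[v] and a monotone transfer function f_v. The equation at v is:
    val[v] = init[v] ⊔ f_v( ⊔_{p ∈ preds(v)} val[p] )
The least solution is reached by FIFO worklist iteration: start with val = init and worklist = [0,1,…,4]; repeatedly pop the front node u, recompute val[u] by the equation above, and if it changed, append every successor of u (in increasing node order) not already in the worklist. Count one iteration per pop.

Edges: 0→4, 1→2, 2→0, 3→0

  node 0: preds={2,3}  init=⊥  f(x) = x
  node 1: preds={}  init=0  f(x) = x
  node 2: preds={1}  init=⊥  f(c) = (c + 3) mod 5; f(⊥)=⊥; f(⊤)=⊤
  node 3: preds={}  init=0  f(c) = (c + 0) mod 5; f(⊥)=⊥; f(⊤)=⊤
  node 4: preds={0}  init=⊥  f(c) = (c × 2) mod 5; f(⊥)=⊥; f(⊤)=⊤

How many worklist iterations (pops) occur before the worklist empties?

Trace (7 dequeues):
  [1] u=0 | in 0 | out 0 | prev ⊥ | push {}
  [2] u=1 | in ⊥ | out 0 | ==
  [3] u=2 | in 0 | out 3 | prev ⊥ | push {0}
  [4] u=3 | in ⊥ | out 0 | ==
  [5] u=4 | in 0 | out 0 | prev ⊥ | push {}
  [6] u=0 | in ⊤ | out ⊤ | prev 0 | push {4}
  [7] u=4 | in ⊤ | out ⊤ | prev 0 | push {}

Converged values:
  [0] ⊤
  [1] 0
  [2] 3
  [3] 0
  [4] ⊤

7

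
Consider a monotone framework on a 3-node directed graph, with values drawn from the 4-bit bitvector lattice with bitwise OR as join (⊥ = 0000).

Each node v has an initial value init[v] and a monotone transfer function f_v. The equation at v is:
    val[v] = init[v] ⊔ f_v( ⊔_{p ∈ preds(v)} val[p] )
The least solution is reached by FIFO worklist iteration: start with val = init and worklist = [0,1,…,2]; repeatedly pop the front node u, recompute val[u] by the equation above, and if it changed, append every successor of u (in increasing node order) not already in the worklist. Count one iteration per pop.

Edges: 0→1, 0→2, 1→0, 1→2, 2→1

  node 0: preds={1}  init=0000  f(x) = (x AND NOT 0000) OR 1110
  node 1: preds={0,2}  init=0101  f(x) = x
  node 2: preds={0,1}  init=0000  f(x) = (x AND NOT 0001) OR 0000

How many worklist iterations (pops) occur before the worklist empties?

Trace (5 dequeues):
  [1] u=0 | in 0101 | out 1111 | prev 0000 | push {}
  [2] u=1 | in 1111 | out 1111 | prev 0101 | push {0}
  [3] u=2 | in 1111 | out 1110 | prev 0000 | push {1}
  [4] u=0 | in 1111 | out 1111 | ==
  [5] u=1 | in 1111 | out 1111 | ==

Converged values:
  [0] 1111
  [1] 1111
  [2] 1110

5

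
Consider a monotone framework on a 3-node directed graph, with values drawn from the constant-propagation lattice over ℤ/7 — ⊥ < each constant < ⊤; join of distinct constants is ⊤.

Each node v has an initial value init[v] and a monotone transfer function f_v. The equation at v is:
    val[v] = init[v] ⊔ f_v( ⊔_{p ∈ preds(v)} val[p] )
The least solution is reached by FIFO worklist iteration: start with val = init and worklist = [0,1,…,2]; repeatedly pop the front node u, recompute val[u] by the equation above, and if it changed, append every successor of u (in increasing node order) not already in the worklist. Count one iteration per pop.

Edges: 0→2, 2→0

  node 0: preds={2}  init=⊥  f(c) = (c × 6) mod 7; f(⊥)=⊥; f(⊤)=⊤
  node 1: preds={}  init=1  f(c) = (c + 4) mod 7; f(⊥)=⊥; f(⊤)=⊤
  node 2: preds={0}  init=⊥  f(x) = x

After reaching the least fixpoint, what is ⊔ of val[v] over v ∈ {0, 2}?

Trace (3 dequeues):
  [1] u=0 | in ⊥ | out ⊥ | ==
  [2] u=1 | in ⊥ | out 1 | ==
  [3] u=2 | in ⊥ | out ⊥ | ==

Converged values:
  [0] ⊥
  [1] 1
  [2] ⊥

⊥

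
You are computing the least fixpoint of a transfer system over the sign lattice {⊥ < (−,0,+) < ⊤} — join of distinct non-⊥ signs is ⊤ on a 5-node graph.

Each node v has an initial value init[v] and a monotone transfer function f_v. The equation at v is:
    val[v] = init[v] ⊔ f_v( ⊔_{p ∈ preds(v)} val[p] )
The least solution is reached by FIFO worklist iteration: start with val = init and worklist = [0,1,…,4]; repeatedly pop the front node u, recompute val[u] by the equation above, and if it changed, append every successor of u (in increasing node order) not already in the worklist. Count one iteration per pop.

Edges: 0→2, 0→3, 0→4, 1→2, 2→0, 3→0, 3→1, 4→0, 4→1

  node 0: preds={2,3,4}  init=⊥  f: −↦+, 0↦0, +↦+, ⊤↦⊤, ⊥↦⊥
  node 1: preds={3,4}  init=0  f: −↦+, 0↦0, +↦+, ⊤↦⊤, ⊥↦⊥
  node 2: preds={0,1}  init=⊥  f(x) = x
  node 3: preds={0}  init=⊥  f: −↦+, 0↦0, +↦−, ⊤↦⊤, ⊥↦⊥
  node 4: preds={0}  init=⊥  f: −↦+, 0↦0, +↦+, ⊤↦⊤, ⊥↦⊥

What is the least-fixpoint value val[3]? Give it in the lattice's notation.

Iteration log — 11 steps:
  step 1. node 0  ⊔preds=⊥  new=⊥  stable
  step 2. node 1  ⊔preds=⊥  new=0  stable
  step 3. node 2  ⊔preds=0  new=0  old=⊥  +wl: 0
  step 4. node 3  ⊔preds=⊥  new=⊥  stable
  step 5. node 4  ⊔preds=⊥  new=⊥  stable
  step 6. node 0  ⊔preds=0  new=0  old=⊥  +wl: 2,3,4
  step 7. node 2  ⊔preds=0  new=0  stable
  step 8. node 3  ⊔preds=0  new=0  old=⊥  +wl: 0,1
  step 9. node 4  ⊔preds=0  new=0  old=⊥  +wl: 
  step 10. node 0  ⊔preds=0  new=0  stable
  step 11. node 1  ⊔preds=0  new=0  stable

Least fixpoint reached:
  node 0: 0
  node 1: 0
  node 2: 0
  node 3: 0
  node 4: 0

0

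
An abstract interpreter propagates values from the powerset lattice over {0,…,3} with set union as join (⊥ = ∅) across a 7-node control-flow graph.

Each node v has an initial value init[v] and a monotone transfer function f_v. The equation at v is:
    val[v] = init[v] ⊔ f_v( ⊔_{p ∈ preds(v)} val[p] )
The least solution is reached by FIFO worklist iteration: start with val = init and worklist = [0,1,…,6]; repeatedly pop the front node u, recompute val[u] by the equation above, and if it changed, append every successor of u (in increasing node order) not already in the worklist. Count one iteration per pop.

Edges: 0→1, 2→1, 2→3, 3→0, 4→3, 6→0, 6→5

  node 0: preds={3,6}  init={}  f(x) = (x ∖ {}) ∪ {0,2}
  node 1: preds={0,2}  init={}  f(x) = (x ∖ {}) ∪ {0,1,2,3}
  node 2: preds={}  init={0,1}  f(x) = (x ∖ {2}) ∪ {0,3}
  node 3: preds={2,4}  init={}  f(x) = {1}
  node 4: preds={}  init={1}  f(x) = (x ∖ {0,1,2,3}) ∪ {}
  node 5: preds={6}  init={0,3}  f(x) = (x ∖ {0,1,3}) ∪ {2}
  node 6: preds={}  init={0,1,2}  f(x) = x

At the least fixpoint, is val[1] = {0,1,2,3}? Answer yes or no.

Iteration log — 9 steps:
  step 1. node 0  ⊔preds={0,1,2}  new={0,1,2}  old={}  +wl: 
  step 2. node 1  ⊔preds={0,1,2}  new={0,1,2,3}  old={}  +wl: 
  step 3. node 2  ⊔preds={}  new={0,1,3}  old={0,1}  +wl: 1
  step 4. node 3  ⊔preds={0,1,3}  new={1}  old={}  +wl: 0
  step 5. node 4  ⊔preds={}  new={1}  stable
  step 6. node 5  ⊔preds={0,1,2}  new={0,2,3}  old={0,3}  +wl: 
  step 7. node 6  ⊔preds={}  new={0,1,2}  stable
  step 8. node 1  ⊔preds={0,1,2,3}  new={0,1,2,3}  stable
  step 9. node 0  ⊔preds={0,1,2}  new={0,1,2}  stable

Least fixpoint reached:
  node 0: {0,1,2}
  node 1: {0,1,2,3}
  node 2: {0,1,3}
  node 3: {1}
  node 4: {1}
  node 5: {0,2,3}
  node 6: {0,1,2}

yes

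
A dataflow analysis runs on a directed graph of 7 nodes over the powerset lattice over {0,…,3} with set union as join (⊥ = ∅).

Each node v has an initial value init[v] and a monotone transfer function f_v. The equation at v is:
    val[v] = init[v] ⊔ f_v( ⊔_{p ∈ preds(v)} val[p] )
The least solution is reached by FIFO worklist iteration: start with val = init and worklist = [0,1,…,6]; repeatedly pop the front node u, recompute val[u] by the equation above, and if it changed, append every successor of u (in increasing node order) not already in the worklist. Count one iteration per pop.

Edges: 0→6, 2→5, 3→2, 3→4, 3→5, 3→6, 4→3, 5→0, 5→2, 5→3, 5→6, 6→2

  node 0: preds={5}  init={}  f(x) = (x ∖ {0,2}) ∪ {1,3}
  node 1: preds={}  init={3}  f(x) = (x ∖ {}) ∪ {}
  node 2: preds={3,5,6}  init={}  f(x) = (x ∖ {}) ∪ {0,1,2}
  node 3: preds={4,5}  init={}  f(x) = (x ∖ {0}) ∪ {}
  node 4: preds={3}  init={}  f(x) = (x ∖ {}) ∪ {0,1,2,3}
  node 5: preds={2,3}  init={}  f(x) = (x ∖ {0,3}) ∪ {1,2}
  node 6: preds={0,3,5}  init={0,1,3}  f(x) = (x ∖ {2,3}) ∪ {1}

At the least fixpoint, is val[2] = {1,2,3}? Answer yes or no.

Worklist (13 pops):
  #1 pop 0: in={} → {1,3} (was {}); enqueue []
  #2 pop 1: in={} → {3} (no change)
  #3 pop 2: in={0,1,3} → {0,1,2,3} (was {}); enqueue []
  #4 pop 3: in={} → {} (no change)
  #5 pop 4: in={} → {0,1,2,3} (was {}); enqueue [3]
  #6 pop 5: in={0,1,2,3} → {1,2} (was {}); enqueue [0,2]
  #7 pop 6: in={1,2,3} → {0,1,3} (no change)
  #8 pop 3: in={0,1,2,3} → {1,2,3} (was {}); enqueue [4,5,6]
  #9 pop 0: in={1,2} → {1,3} (no change)
  #10 pop 2: in={0,1,2,3} → {0,1,2,3} (no change)
  #11 pop 4: in={1,2,3} → {0,1,2,3} (no change)
  #12 pop 5: in={0,1,2,3} → {1,2} (no change)
  #13 pop 6: in={1,2,3} → {0,1,3} (no change)

Fixpoint:
  val[0] = {1,3}
  val[1] = {3}
  val[2] = {0,1,2,3}
  val[3] = {1,2,3}
  val[4] = {0,1,2,3}
  val[5] = {1,2}
  val[6] = {0,1,3}

no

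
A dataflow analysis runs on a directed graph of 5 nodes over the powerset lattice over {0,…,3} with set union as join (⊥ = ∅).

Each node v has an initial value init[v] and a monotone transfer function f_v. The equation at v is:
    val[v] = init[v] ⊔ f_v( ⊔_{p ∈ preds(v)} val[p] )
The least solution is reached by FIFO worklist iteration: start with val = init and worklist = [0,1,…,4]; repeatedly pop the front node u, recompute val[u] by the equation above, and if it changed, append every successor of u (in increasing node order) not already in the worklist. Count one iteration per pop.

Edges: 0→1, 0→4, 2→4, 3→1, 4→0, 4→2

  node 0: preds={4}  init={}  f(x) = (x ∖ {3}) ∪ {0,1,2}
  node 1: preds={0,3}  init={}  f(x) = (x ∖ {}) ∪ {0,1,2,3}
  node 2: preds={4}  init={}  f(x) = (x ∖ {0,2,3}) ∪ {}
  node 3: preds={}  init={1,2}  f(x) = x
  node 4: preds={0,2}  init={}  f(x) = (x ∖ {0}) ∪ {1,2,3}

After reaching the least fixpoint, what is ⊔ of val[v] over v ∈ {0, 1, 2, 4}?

Iteration log — 8 steps:
  step 1. node 0  ⊔preds={}  new={0,1,2}  old={}  +wl: 
  step 2. node 1  ⊔preds={0,1,2}  new={0,1,2,3}  old={}  +wl: 
  step 3. node 2  ⊔preds={}  new={}  stable
  step 4. node 3  ⊔preds={}  new={1,2}  stable
  step 5. node 4  ⊔preds={0,1,2}  new={1,2,3}  old={}  +wl: 0,2
  step 6. node 0  ⊔preds={1,2,3}  new={0,1,2}  stable
  step 7. node 2  ⊔preds={1,2,3}  new={1}  old={}  +wl: 4
  step 8. node 4  ⊔preds={0,1,2}  new={1,2,3}  stable

Least fixpoint reached:
  node 0: {0,1,2}
  node 1: {0,1,2,3}
  node 2: {1}
  node 3: {1,2}
  node 4: {1,2,3}

{0,1,2,3}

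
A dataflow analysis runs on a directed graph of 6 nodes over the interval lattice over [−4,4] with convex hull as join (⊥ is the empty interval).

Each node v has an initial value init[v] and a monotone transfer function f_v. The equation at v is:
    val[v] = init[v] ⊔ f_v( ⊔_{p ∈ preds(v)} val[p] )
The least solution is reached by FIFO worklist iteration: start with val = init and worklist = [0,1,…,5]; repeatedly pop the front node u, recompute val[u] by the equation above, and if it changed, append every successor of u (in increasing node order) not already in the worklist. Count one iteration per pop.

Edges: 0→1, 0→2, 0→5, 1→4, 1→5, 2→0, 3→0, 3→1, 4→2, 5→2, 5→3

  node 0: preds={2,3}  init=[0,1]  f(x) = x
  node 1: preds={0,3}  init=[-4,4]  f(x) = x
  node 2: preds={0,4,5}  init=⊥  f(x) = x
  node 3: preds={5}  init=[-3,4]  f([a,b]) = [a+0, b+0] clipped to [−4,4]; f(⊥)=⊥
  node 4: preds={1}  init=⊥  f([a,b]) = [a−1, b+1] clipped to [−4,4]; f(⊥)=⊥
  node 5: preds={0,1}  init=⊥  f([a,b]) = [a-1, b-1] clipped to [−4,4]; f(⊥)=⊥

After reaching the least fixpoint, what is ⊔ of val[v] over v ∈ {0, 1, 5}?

Trace (13 dequeues):
  [1] u=0 | in [-3,4] | out [-3,4] | prev [0,1] | push {}
  [2] u=1 | in [-3,4] | out [-4,4] | ==
  [3] u=2 | in [-3,4] | out [-3,4] | prev ⊥ | push {0}
  [4] u=3 | in ⊥ | out [-3,4] | ==
  [5] u=4 | in [-4,4] | out [-4,4] | prev ⊥ | push {2}
  [6] u=5 | in [-4,4] | out [-4,3] | prev ⊥ | push {3}
  [7] u=0 | in [-3,4] | out [-3,4] | ==
  [8] u=2 | in [-4,4] | out [-4,4] | prev [-3,4] | push {0}
  [9] u=3 | in [-4,3] | out [-4,4] | prev [-3,4] | push {1}
  [10] u=0 | in [-4,4] | out [-4,4] | prev [-3,4] | push {2,5}
  [11] u=1 | in [-4,4] | out [-4,4] | ==
  [12] u=2 | in [-4,4] | out [-4,4] | ==
  [13] u=5 | in [-4,4] | out [-4,3] | ==

Converged values:
  [0] [-4,4]
  [1] [-4,4]
  [2] [-4,4]
  [3] [-4,4]
  [4] [-4,4]
  [5] [-4,3]

[-4,4]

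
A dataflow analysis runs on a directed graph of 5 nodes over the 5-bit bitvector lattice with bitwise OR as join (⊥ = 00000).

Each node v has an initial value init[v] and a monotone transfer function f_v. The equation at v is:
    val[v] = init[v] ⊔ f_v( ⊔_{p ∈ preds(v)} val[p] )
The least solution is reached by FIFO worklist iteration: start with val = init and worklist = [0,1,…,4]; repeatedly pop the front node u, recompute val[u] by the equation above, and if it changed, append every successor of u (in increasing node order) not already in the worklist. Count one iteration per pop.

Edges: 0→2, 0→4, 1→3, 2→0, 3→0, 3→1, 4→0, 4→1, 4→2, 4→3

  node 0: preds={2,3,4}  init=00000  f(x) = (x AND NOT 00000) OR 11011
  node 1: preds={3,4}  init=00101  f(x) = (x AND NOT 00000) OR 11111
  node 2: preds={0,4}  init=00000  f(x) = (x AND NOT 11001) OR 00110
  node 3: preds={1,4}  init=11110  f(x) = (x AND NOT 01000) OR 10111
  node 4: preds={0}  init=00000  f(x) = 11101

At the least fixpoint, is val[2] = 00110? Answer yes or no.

Trace (9 dequeues):
  [1] u=0 | in 11110 | out 11111 | prev 00000 | push {}
  [2] u=1 | in 11110 | out 11111 | prev 00101 | push {}
  [3] u=2 | in 11111 | out 00110 | prev 00000 | push {0}
  [4] u=3 | in 11111 | out 11111 | prev 11110 | push {1}
  [5] u=4 | in 11111 | out 11101 | prev 00000 | push {2,3}
  [6] u=0 | in 11111 | out 11111 | ==
  [7] u=1 | in 11111 | out 11111 | ==
  [8] u=2 | in 11111 | out 00110 | ==
  [9] u=3 | in 11111 | out 11111 | ==

Converged values:
  [0] 11111
  [1] 11111
  [2] 00110
  [3] 11111
  [4] 11101

yes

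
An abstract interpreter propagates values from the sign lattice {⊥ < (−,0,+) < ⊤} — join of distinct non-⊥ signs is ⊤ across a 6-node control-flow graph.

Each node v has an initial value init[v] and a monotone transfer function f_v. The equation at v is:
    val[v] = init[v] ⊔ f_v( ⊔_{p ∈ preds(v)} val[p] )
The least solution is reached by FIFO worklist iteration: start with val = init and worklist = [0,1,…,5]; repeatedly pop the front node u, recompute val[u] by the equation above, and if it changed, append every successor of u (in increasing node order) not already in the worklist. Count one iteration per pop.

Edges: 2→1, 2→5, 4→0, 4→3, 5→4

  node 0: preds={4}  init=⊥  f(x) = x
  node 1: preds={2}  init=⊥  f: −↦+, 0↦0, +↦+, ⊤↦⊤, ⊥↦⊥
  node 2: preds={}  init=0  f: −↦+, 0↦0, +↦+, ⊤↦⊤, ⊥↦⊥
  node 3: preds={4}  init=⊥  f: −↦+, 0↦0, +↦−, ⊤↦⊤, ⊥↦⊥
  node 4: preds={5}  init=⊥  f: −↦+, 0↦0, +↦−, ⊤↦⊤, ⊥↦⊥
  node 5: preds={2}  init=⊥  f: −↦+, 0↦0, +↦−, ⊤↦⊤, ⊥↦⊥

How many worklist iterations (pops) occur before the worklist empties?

Trace (9 dequeues):
  [1] u=0 | in ⊥ | out ⊥ | ==
  [2] u=1 | in 0 | out 0 | prev ⊥ | push {}
  [3] u=2 | in ⊥ | out 0 | ==
  [4] u=3 | in ⊥ | out ⊥ | ==
  [5] u=4 | in ⊥ | out ⊥ | ==
  [6] u=5 | in 0 | out 0 | prev ⊥ | push {4}
  [7] u=4 | in 0 | out 0 | prev ⊥ | push {0,3}
  [8] u=0 | in 0 | out 0 | prev ⊥ | push {}
  [9] u=3 | in 0 | out 0 | prev ⊥ | push {}

Converged values:
  [0] 0
  [1] 0
  [2] 0
  [3] 0
  [4] 0
  [5] 0

9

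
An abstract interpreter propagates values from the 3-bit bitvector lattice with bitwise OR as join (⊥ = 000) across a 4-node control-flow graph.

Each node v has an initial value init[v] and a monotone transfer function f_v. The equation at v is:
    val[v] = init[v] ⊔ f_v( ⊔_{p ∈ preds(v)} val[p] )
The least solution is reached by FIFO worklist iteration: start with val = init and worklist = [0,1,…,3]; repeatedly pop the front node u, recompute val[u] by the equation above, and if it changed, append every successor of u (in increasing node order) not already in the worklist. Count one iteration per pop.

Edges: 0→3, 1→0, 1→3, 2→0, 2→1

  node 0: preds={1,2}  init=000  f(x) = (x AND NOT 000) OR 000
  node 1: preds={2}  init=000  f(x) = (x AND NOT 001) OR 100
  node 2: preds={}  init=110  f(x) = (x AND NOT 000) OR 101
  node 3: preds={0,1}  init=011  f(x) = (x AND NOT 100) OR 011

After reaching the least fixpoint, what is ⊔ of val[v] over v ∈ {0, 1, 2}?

Worklist (7 pops):
  #1 pop 0: in=110 → 110 (was 000); enqueue []
  #2 pop 1: in=110 → 110 (was 000); enqueue [0]
  #3 pop 2: in=000 → 111 (was 110); enqueue [1]
  #4 pop 3: in=110 → 011 (no change)
  #5 pop 0: in=111 → 111 (was 110); enqueue [3]
  #6 pop 1: in=111 → 110 (no change)
  #7 pop 3: in=111 → 011 (no change)

Fixpoint:
  val[0] = 111
  val[1] = 110
  val[2] = 111
  val[3] = 011

111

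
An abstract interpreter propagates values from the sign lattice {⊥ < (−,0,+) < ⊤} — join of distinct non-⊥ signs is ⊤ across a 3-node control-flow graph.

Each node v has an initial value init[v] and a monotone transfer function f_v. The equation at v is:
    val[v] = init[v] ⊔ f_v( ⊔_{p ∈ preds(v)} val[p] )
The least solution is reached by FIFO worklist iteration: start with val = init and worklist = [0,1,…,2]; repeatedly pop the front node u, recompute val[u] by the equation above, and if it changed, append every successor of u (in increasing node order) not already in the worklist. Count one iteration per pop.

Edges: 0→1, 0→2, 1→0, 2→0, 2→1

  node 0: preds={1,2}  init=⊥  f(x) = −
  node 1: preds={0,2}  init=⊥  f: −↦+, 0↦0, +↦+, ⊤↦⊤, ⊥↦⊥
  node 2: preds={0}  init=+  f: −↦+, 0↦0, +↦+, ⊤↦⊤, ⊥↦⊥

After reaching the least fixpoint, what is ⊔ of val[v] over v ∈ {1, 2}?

⊤

Worklist (4 pops):
  #1 pop 0: in=+ → − (was ⊥); enqueue []
  #2 pop 1: in=⊤ → ⊤ (was ⊥); enqueue [0]
  #3 pop 2: in=− → + (no change)
  #4 pop 0: in=⊤ → − (no change)

Fixpoint:
  val[0] = −
  val[1] = ⊤
  val[2] = +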